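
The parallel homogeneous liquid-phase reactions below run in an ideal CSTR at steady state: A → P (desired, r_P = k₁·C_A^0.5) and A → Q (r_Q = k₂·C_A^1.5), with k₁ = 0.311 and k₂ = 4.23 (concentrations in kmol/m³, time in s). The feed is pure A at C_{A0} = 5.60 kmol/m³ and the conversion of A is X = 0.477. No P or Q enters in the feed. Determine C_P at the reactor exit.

0.0654 kmol/m³

Exit C_A = C_{A0}(1−X) = 5.60×0.523 = 2.929 kmol/m³.
Rates in a CSTR are evaluated at the outlet concentration: r_P = 0.311×2.929^0.5 = 0.5322, r_Q = 4.23×2.929^1.5 = 21.20.
Fraction of consumed A going to P: r_P/(r_P+r_Q) = 0.02449.
C_P = 0.02449·C_{A0}·X = 0.02449×5.60×0.477 = 0.0654 kmol/m³.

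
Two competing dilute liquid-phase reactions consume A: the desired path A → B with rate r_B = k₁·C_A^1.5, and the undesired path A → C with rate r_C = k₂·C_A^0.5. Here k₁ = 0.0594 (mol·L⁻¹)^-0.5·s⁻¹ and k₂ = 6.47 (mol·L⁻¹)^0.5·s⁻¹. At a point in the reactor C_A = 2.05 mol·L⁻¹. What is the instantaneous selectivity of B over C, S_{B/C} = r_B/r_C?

S_{B/C} = r_B/r_C = (k₁·C_A^1.5)/(k₂·C_A^0.5) = (k₁/k₂)·C_A.
= (0.0594×2.050^1.5) / (6.47×2.050^0.5) = 0.1743/9.264 = 0.0188.
Since the desired path is higher order in A, keeping C_A high (PFR or concentrated feed) favours B.

0.0188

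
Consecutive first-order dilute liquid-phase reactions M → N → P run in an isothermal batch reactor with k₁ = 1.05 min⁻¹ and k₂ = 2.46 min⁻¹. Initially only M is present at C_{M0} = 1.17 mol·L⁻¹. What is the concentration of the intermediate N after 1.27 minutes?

For first-order series with pure M initially, C_N(t) = k₁C_{M0}/(k₂−k₁)·(e^(−k₁t) − e^(−k₂t)).
e^(−k₁t) = e^(−1.05×1.27) = e^(−1.334) = 0.2636; e^(−k₂t) = e^(−3.124) = 0.04397.
C_N = 1.05×1.17/(2.46−1.05) × (0.2636−0.04397) = 0.8713×0.2196 = 0.1913 mol·L⁻¹.

0.191 mol·L⁻¹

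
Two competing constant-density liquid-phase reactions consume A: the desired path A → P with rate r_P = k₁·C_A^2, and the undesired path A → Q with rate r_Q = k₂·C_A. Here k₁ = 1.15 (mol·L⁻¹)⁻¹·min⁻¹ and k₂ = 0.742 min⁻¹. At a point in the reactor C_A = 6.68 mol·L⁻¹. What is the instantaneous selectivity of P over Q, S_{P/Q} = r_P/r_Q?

10.4

S_{P/Q} = r_P/r_Q = (k₁·C_A^2)/(k₂·C_A) = (k₁/k₂)·C_A.
= (1.15×6.680^2) / (0.742×6.680) = 51.32/4.957 = 10.4.
Since the desired path is higher order in A, keeping C_A high (PFR or concentrated feed) favours P.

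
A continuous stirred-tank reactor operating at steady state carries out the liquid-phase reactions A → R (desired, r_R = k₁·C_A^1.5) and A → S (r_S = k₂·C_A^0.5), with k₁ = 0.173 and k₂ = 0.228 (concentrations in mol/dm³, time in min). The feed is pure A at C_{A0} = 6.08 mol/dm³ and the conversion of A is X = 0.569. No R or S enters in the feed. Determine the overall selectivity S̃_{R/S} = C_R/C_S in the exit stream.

Exit C_A = C_{A0}(1−X) = 6.08×0.431 = 2.620 mol/dm³.
A CSTR operates uniformly at the exit composition, giving r_R = 0.7339 and r_S = 0.3691 (each k·C_A^n at C_A = 2.620).
Overall selectivity = C_R/C_S = r_Rτ/(r_Sτ) = r_R/r_S = 1.99.

1.99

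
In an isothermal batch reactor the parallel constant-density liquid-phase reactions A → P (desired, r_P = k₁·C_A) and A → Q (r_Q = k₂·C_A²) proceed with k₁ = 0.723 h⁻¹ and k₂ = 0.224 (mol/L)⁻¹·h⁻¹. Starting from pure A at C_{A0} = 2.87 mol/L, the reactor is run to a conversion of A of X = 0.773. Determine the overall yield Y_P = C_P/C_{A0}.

0.509

C_A = C_{A0}(1−X) = 0.6515 mol/L.
Along a PFR/batch, dC_P/dC_A = −r_P/(r_P+r_Q) = −k₁/(k₁+k₂·C_A).
Integrating from C_{A0} to C_A: C_P = (0.723/0.224)·ln[(0.723+0.224·2.87)/(0.723+0.224·0.651)] = 3.228·ln(1.366/0.8689) = 1.460 mol/L.
Y_P = C_P/C_{A0} = 1.460/2.87 = 0.509.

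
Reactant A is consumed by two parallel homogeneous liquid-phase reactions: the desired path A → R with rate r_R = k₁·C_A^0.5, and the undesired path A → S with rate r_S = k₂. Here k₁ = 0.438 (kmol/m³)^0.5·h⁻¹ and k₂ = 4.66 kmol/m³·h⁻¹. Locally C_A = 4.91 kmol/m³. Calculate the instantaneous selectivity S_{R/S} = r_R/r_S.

0.208

S_{R/S} = r_R/r_S = (k₁·C_A^0.5)/(k₂) = (k₁/k₂)·C_A^0.5.
= (0.438×4.910^0.5) / (4.66) = 0.9705/4.660 = 0.208.
Since the desired path is higher order in A, keeping C_A high (PFR or concentrated feed) favours R.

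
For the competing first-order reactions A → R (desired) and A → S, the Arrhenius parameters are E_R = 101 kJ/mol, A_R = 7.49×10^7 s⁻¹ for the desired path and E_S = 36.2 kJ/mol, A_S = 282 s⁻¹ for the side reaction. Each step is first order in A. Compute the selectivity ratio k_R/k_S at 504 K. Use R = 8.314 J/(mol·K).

0.0511

k_R/k_S = (A_R/A_S)·exp[−(E_R−E_S)/(RT)] = (A_R/A_S)·exp[(E_S−E_R)/(RT)].
(E_S−E_R)/(RT) = (36.2−101)×10³/(8.314×504) = -64800/4190 = -15.46.
k_R/k_S = (7.49×10^7/282)·exp(-15.46) = 2.656×10^5 × 1.923×10^-7 = 0.0511.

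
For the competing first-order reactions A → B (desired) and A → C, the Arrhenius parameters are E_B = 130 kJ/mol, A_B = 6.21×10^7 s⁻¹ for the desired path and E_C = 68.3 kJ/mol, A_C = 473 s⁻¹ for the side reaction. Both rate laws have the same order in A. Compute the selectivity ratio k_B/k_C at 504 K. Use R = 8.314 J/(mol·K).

0.0529

Since both paths have the same order in A, the concentration cancels and S_{B/C} = k_B/k_C = (A_B/A_C)·exp[(E_C−E_B)/(RT)].
(E_C−E_B)/(RT) = (68.3−130)×10³/(8.314×504) = -61700/4190 = -14.72.
k_B/k_C = (6.21×10^7/473)·exp(-14.72) = 1.313×10^5 × 4.029×10^-7 = 0.0529.
Since E_B > E_C, raising the temperature improves selectivity toward B.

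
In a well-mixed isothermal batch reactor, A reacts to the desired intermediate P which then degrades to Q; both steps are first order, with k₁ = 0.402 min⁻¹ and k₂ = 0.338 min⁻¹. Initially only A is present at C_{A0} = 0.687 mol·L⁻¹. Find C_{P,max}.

Evaluating C_P at t_opt = ln(k₂/k₁)/(k₂−k₁) gives C_{P,max}/C_{A0} = (k₁/k₂)^[k₂/(k₂−k₁)].
= (0.402/0.338)^(0.338/(0.338−0.402)) = (1.189)^(-5.281) = 0.4002.
C_{P,max} = 0.4002×0.687 = 0.275 mol·L⁻¹.

0.275 mol·L⁻¹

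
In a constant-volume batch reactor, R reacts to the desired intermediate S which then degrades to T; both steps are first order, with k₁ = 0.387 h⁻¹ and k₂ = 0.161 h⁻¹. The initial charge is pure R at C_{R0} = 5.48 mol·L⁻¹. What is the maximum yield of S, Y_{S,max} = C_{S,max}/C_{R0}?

0.535

At the optimum, C_{S,max}/C_{R0} = (k₁/k₂)^[k₂/(k₂−k₁)].
= (0.387/0.161)^(0.161/(0.161−0.387)) = (2.404)^(-0.7124) = 0.5354.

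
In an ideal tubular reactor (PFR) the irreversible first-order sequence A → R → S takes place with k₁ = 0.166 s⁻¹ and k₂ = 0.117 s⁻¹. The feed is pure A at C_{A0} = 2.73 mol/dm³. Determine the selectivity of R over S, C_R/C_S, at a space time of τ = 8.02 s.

1.41

Solving the coupled first-order balances gives C_R(τ) = [k₁/(k₂−k₁)]·C_{A0}·(e^(−k₁τ) − e^(−k₂τ)).
e^(−k₁τ) = e^(−0.166×8.02) = e^(−1.331) = 0.2641; e^(−k₂τ) = e^(−0.9383) = 0.3913.
C_R = 0.166×2.73/(0.117−0.166) × (0.2641−0.3913) = (-9.249)×(-0.1271) = 1.176 mol/dm³.
C_A = C_{A0}e^(−k₁τ) = 0.7211 mol/dm³, so C_S = C_{A0}−C_A−C_R = 0.8330 mol/dm³; C_R/C_S = 1.41.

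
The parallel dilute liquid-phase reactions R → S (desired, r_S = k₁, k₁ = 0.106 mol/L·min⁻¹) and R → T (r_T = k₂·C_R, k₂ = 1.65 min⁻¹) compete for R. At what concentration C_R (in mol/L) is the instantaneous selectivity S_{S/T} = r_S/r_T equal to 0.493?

0.130 mol/L

S_{S/T} = (k₁/k₂)·C_R⁻¹ ⇒ C_R = (S·k₂/k₁)^(-1).
= (0.493×1.65/0.106)^(-1) = (7.674)^(-1) = 0.130 mol/L.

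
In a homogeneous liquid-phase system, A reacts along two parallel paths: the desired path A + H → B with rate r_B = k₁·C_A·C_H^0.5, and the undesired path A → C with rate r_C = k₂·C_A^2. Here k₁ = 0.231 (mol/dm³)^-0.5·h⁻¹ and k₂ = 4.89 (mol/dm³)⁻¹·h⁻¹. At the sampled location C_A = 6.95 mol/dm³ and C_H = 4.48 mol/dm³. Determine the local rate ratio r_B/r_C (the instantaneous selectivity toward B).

0.0144

S_{B/C} = r_B/r_C = (k₁·C_A·C_H^0.5)/(k₂·C_A^2) = (k₁/k₂)·C_A⁻¹·C_H^0.5.
= (0.231×6.950×4.480^0.5) / (4.89×6.950^2) = 3.398/236.2 = 0.0144.
The undesired path is higher order in A, so low C_A (CSTR or dilute feed) favours B.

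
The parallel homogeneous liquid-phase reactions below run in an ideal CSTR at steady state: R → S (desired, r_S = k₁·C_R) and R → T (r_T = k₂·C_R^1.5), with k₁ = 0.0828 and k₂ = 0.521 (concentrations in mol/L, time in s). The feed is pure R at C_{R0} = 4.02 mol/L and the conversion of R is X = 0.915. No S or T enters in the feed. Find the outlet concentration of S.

Exit C_R = C_{R0}(1−X) = 4.02×0.0850 = 0.3417 mol/L.
A CSTR operates uniformly at the exit composition, giving r_S = 0.02829 and r_T = 0.1041 (each k·C_R^n at C_R = 0.3417).
Fraction of consumed R going to S: r_S/(r_S+r_T) = 0.2138.
C_S = 0.2138·C_{R0}·X = 0.2138×4.02×0.915 = 0.786 mol/L.

0.786 mol/L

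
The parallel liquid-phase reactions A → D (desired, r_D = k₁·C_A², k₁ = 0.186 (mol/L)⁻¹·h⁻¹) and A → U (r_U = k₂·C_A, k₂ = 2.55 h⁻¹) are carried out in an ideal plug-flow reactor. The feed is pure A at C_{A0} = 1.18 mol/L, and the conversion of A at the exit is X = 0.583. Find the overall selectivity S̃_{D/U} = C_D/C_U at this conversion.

C_A = C_{A0}(1−X) = 0.4921 mol/L.
Along a PFR/batch, dC_U/dC_A = −r_U/(r_D+r_U) = −k₂/(k₂+k₁·C_A).
Integrating from C_{A0} to C_A: C_U = (2.55/0.186)·ln[(2.55+0.186·1.18)/(2.55+0.186·0.492)] = 13.71·ln(2.769/2.642) = 0.6485 mol/L.
Then C_D = (C_{A0}−C_A) − C_U = 0.6879 − 0.6485 = 0.03942 mol/L.
S̃_{D/U} = C_D/C_U = 0.03942/0.6485 = 0.0608.

0.0608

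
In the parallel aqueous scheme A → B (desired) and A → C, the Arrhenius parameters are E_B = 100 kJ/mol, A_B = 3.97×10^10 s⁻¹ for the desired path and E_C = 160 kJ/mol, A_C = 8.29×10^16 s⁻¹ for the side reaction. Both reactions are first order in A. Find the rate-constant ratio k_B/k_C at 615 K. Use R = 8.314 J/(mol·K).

0.0598

Since both paths have the same order in A, the concentration cancels and S_{B/C} = k_B/k_C = (A_B/A_C)·exp[(E_C−E_B)/(RT)].
(E_C−E_B)/(RT) = (160−100)×10³/(8.314×615) = 60000/5113 = 11.73.
k_B/k_C = (3.97×10^10/8.29×10^16)·exp(11.73) = 4.789×10^-7 × 1.248×10^5 = 0.0598.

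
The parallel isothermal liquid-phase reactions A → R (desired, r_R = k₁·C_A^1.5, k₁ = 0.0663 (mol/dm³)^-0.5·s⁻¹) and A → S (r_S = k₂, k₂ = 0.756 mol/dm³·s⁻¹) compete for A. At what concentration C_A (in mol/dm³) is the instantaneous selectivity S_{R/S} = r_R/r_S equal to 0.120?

1.23 mol/dm³

S_{R/S} = (k₁/k₂)·C_A^1.5 ⇒ C_A = (S·k₂/k₁)^(1/1.5).
= (0.120×0.756/0.0663)^(0.6667) = (1.368)^(0.6667) = 1.23 mol/dm³.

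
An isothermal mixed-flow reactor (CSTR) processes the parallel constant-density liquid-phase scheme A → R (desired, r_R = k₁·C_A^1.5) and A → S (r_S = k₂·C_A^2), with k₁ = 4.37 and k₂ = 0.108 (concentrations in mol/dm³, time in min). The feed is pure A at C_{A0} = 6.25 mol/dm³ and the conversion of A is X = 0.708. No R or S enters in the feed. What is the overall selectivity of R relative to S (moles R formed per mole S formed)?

30.0

Exit C_A = C_{A0}(1−X) = 6.25×0.292 = 1.825 mol/dm³.
In a CSTR the entire volume is at exit conditions, so r_R = 4.37×1.825^1.5 = 10.77 and r_S = 0.108×1.825^2 = 0.3597.
Overall selectivity = C_R/C_S = r_Rτ/(r_Sτ) = r_R/r_S = 30.0.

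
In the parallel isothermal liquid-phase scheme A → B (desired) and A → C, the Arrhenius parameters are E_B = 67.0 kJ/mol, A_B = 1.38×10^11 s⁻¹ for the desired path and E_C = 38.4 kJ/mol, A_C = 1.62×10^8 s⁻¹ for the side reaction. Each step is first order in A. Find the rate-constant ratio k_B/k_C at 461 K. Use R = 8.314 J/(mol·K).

0.489

k_B/k_C = (A_B/A_C)·exp[−(E_B−E_C)/(RT)] = (A_B/A_C)·exp[(E_C−E_B)/(RT)].
(E_C−E_B)/(RT) = (38.4−67.0)×10³/(8.314×461) = -28600/3833 = -7.462.
k_B/k_C = (1.38×10^11/1.62×10^8)·exp(-7.462) = 851.9 × 5.745×10^-4 = 0.489.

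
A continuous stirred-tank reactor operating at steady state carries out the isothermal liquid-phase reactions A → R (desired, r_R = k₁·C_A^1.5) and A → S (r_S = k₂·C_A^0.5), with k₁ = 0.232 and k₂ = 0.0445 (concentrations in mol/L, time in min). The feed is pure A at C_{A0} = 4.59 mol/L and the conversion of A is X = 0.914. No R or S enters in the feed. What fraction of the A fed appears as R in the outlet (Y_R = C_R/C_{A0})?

0.615

Exit C_A = C_{A0}(1−X) = 4.59×0.0860 = 0.3947 mol/L.
A CSTR operates uniformly at the exit composition, giving r_R = 0.05754 and r_S = 0.02796 (each k·C_A^n at C_A = 0.3947).
Fraction of consumed A going to R: r_R/(r_R+r_S) = 0.6730.
C_R = 0.6730·C_{A0}·X = 0.6730×4.59×0.914 = 2.82 mol/L; Y_R = C_R/C_{A0} = 0.615.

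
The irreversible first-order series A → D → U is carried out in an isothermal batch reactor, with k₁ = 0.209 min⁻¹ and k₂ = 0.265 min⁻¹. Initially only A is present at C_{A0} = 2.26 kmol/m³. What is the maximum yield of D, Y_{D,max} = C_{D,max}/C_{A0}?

At the optimum, C_{D,max}/C_{A0} = (k₁/k₂)^[k₂/(k₂−k₁)].
= (0.209/0.265)^(0.265/(0.265−0.209)) = (0.7887)^(4.732) = 0.3252.

0.325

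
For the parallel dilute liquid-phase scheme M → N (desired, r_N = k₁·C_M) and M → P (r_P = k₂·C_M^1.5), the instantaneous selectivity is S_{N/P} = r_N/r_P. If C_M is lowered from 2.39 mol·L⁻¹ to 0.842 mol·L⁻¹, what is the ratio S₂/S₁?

S_{N/P} = (k₁/k₂)·C_M^-0.5, so S₂/S₁ = (C_{M,2}/C_{M,1})^-0.5.
= (0.842/2.39)^(-0.5) = (0.3523)^(-0.5) = 1.68.

1.68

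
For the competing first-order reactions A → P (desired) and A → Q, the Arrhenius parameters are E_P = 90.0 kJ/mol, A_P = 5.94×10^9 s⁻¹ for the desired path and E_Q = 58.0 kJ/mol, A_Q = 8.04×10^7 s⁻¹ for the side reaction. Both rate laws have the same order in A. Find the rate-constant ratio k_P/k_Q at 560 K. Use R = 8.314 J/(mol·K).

0.0765

Since both paths have the same order in A, the concentration cancels and S_{P/Q} = k_P/k_Q = (A_P/A_Q)·exp[(E_Q−E_P)/(RT)].
(E_Q−E_P)/(RT) = (58.0−90.0)×10³/(8.314×560) = -32000/4656 = -6.873.
k_P/k_Q = (5.94×10^9/8.04×10^7)·exp(-6.873) = 73.88 × 0.001035 = 0.0765.
Since E_P > E_Q, raising the temperature improves selectivity toward P.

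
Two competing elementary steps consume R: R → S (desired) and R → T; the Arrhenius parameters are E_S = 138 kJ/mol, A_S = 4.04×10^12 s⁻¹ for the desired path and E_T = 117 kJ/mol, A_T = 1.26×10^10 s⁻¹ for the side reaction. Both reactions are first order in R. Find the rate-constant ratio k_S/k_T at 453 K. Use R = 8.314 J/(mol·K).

1.21

Since both paths have the same order in R, the concentration cancels and S_{S/T} = k_S/k_T = (A_S/A_T)·exp[(E_T−E_S)/(RT)].
(E_T−E_S)/(RT) = (117−138)×10³/(8.314×453) = -21000/3766 = -5.576.
k_S/k_T = (4.04×10^12/1.26×10^10)·exp(-5.576) = 320.6 × 0.003788 = 1.21.
Since E_S > E_T, raising the temperature improves selectivity toward S.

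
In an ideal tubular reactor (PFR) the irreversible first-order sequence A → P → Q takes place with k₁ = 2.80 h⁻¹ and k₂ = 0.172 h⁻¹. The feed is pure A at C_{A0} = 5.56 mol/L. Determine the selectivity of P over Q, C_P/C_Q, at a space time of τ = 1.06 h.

Solving the coupled first-order balances gives C_P(τ) = [k₁/(k₂−k₁)]·C_{A0}·(e^(−k₁τ) − e^(−k₂τ)).
e^(−k₁τ) = e^(−2.80×1.06) = e^(−2.968) = 0.05141; e^(−k₂τ) = e^(−0.1823) = 0.8333.
C_P = 2.80×5.56/(0.172−2.80) × (0.05141−0.8333) = (-5.924)×(-0.7819) = 4.632 mol/L.
C_A = C_{A0}e^(−k₁τ) = 0.2858 mol/L, so C_Q = C_{A0}−C_A−C_P = 0.6421 mol/L; C_P/C_Q = 7.21.

7.21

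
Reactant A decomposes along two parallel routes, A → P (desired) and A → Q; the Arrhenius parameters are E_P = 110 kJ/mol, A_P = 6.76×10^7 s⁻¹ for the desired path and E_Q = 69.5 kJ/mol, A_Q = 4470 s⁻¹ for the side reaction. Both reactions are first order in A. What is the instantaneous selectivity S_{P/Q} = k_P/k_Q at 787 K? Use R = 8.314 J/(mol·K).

31.0

Since both paths have the same order in A, the concentration cancels and S_{P/Q} = k_P/k_Q = (A_P/A_Q)·exp[(E_Q−E_P)/(RT)].
(E_Q−E_P)/(RT) = (69.5−110)×10³/(8.314×787) = -40500/6543 = -6.190.
k_P/k_Q = (6.76×10^7/4470)·exp(-6.190) = 15123 × 0.002050 = 31.0.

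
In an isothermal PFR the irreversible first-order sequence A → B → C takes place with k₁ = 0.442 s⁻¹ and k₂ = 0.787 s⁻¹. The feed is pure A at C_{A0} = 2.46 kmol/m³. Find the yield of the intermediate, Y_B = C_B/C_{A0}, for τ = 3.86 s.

0.171

The intermediate concentration in a first-order A→B→C sequence is C_B = k₁C_{A0}(e^(−k₁τ) − e^(−k₂τ))/(k₂−k₁).
e^(−k₁τ) = e^(−0.442×3.86) = e^(−1.706) = 0.1816; e^(−k₂τ) = e^(−3.038) = 0.04794.
C_B = 0.442×2.46/(0.787−0.442) × (0.1816−0.04794) = 3.152×0.1336 = 0.4212 kmol/m³.
Y_B = C_B/C_{A0} = 0.4212/2.46 = 0.171.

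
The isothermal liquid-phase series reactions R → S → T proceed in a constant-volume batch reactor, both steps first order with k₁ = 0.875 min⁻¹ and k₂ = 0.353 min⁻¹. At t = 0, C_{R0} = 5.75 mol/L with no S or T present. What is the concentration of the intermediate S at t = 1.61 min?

The intermediate concentration in a first-order A→B→C sequence is C_S = k₁C_{R0}(e^(−k₁t) − e^(−k₂t))/(k₂−k₁).
e^(−k₁t) = e^(−0.875×1.61) = e^(−1.409) = 0.2444; e^(−k₂t) = e^(−0.5683) = 0.5665.
C_S = 0.875×5.75/(0.353−0.875) × (0.2444−0.5665) = (-9.638)×(-0.3220) = 3.104 mol/L.

3.10 mol/L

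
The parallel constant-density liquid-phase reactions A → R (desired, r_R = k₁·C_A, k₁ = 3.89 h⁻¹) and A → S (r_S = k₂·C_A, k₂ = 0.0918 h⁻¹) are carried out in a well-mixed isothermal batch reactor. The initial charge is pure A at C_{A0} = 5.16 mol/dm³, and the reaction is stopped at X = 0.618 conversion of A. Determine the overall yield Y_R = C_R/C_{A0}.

C_A = C_{A0}(1−X) = 1.971 mol/dm³.
Both paths are first order in A, so the instantaneous fraction to R is constant: dC_R/d(−C_A) = k₁/(k₁+k₂) = 0.9769.
C_R = 0.9769·(C_{A0}−C_A) = 0.9769×3.189 = 3.12 mol/dm³.
Y_R = C_R/C_{A0} = 3.115/5.16 = 0.604.

0.604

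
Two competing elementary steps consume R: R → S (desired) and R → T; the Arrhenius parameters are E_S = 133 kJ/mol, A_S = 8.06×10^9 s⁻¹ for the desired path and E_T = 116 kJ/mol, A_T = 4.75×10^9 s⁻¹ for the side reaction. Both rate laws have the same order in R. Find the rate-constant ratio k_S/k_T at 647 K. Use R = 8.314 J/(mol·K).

Since both paths have the same order in R, the concentration cancels and S_{S/T} = k_S/k_T = (A_S/A_T)·exp[(E_T−E_S)/(RT)].
(E_T−E_S)/(RT) = (116−133)×10³/(8.314×647) = -17000/5379 = -3.160.
k_S/k_T = (8.06×10^9/4.75×10^9)·exp(-3.160) = 1.697 × 0.04241 = 0.0720.
Since E_S > E_T, raising the temperature improves selectivity toward S.

0.0720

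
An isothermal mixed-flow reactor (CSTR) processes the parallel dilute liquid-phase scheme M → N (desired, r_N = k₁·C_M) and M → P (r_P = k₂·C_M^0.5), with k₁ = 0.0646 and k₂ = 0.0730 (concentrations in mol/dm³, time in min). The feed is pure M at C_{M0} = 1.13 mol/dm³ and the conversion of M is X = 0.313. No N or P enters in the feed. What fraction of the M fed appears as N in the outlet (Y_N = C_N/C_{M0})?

0.137

Exit C_M = C_{M0}(1−X) = 1.13×0.687 = 0.7763 mol/dm³.
Rates in a CSTR are evaluated at the outlet concentration: r_N = 0.0646×0.7763 = 0.05015, r_P = 0.0730×0.7763^0.5 = 0.06432.
Fraction of consumed M going to N: r_N/(r_N+r_P) = 0.4381.
C_N = 0.4381·C_{M0}·X = 0.4381×1.13×0.313 = 0.155 mol/dm³; Y_N = C_N/C_{M0} = 0.137.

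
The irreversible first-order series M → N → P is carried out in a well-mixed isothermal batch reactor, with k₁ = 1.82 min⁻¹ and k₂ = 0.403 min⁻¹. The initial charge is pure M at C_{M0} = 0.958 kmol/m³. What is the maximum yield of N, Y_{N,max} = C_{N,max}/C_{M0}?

0.651

For a first-order series the maximum intermediate yield is C_{N,max}/C_{M0} = (k₁/k₂)^[k₂/(k₂−k₁)].
= (1.82/0.403)^(0.403/(0.403−1.82)) = (4.516)^(-0.2844) = 0.6513.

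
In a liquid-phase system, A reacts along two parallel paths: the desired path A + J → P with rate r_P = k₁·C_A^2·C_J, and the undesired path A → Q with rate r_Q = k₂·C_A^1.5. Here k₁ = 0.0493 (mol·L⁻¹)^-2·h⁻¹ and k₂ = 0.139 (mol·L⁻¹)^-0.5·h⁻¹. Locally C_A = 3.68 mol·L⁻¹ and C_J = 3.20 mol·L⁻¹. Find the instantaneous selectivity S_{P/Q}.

2.18

S_{P/Q} = r_P/r_Q = (k₁·C_A^2·C_J)/(k₂·C_A^1.5) = (k₁/k₂)·C_A^0.5·C_J.
= (0.0493×3.680^2×3.200) / (0.139×3.680^1.5) = 2.136/0.9813 = 2.18.
Since the desired path is higher order in A, keeping C_A high (PFR or concentrated feed) favours P.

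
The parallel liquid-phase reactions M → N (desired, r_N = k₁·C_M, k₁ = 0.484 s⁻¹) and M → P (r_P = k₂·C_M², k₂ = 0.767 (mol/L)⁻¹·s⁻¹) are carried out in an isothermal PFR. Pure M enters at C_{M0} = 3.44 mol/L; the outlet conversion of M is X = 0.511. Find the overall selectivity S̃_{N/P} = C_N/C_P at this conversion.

C_M = C_{M0}(1−X) = 1.682 mol/L.
Along a PFR/batch, dC_N/dC_M = −r_N/(r_N+r_P) = −k₁/(k₁+k₂·C_M).
Integrating from C_{M0} to C_M: C_N = (0.484/0.767)·ln[(0.484+0.767·3.44)/(0.484+0.767·1.68)] = 0.6310·ln(3.122/1.774) = 0.3567 mol/L.
C_P = (C_{M0}−C_M)−C_N = 1.401 mol/L; S̃_{N/P} = 0.3567/1.401 = 0.255.

0.255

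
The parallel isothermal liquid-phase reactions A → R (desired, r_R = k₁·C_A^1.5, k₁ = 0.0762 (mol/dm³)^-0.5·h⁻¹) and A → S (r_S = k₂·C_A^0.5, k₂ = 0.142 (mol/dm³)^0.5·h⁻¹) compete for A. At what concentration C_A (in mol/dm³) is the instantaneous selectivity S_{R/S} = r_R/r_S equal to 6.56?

12.2 mol/dm³

S_{R/S} = (k₁/k₂)·C_A ⇒ C_A = S·k₂/k₁.
= 6.56×0.142/0.0762 = 12.2 mol/dm³.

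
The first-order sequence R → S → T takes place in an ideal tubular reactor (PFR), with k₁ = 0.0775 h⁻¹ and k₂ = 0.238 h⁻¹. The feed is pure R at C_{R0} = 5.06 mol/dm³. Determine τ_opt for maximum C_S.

For first-order series the maximum of C_S occurs at τ_opt = ln(k₂/k₁)/(k₂−k₁).
= ln(0.238/0.0775)/(0.238−0.0775) = ln(3.071)/0.1605 = 1.122/0.1605 = 6.99 h.

6.99 h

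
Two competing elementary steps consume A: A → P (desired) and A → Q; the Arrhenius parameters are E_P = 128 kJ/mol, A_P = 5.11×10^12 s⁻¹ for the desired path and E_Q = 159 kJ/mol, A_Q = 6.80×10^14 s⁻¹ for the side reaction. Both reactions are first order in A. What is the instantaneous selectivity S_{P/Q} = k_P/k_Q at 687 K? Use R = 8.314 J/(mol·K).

1.71

Since both paths have the same order in A, the concentration cancels and S_{P/Q} = k_P/k_Q = (A_P/A_Q)·exp[(E_Q−E_P)/(RT)].
(E_Q−E_P)/(RT) = (159−128)×10³/(8.314×687) = 31000/5712 = 5.427.
k_P/k_Q = (5.11×10^12/6.80×10^14)·exp(5.427) = 0.007515 × 227.6 = 1.71.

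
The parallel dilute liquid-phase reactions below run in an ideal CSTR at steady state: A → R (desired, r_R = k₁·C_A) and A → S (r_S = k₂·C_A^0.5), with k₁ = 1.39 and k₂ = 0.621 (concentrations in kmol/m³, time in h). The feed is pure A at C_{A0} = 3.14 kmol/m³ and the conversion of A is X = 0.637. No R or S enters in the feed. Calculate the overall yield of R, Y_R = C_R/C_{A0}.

Exit C_A = C_{A0}(1−X) = 3.14×0.363 = 1.140 kmol/m³.
Rates in a CSTR are evaluated at the outlet concentration: r_R = 1.39×1.140 = 1.584, r_S = 0.621×1.140^0.5 = 0.6630.
Fraction of consumed A going to R: r_R/(r_R+r_S) = 0.7050.
C_R = 0.7050·C_{A0}·X = 0.7050×3.14×0.637 = 1.41 kmol/m³; Y_R = C_R/C_{A0} = 0.449.

0.449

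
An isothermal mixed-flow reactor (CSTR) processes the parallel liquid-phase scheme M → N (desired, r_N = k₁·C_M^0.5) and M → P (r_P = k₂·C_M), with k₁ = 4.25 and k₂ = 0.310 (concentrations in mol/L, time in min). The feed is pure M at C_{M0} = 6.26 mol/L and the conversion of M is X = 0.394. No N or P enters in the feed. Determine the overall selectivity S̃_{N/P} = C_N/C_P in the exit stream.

7.04

Exit C_M = C_{M0}(1−X) = 6.26×0.606 = 3.794 mol/L.
In a CSTR the entire volume is at exit conditions, so r_N = 4.25×3.794^0.5 = 8.278 and r_P = 0.310×3.794 = 1.176.
Overall selectivity = C_N/C_P = r_Nτ/(r_Pτ) = r_N/r_P = 7.04.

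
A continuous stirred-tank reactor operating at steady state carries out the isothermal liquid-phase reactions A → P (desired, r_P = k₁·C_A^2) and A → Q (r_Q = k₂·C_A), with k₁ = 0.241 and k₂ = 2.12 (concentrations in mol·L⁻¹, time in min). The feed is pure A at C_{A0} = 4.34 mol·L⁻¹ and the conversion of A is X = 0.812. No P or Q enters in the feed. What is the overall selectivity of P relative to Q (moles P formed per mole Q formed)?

Exit C_A = C_{A0}(1−X) = 4.34×0.188 = 0.8159 mol·L⁻¹.
Rates in a CSTR are evaluated at the outlet concentration: r_P = 0.241×0.8159^2 = 0.1604, r_Q = 2.12×0.8159 = 1.730.
Overall selectivity = C_P/C_Q = r_Pτ/(r_Qτ) = r_P/r_Q = 0.0928.

0.0928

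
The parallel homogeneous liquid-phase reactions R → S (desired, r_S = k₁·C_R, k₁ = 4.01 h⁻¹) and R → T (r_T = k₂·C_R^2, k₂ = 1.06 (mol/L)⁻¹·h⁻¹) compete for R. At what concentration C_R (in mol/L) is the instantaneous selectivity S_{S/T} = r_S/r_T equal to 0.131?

28.9 mol/L

S_{S/T} = (k₁/k₂)·C_R⁻¹ ⇒ C_R = (S·k₂/k₁)^(-1).
= (0.131×1.06/4.01)^(-1) = (0.03463)^(-1) = 28.9 mol/L.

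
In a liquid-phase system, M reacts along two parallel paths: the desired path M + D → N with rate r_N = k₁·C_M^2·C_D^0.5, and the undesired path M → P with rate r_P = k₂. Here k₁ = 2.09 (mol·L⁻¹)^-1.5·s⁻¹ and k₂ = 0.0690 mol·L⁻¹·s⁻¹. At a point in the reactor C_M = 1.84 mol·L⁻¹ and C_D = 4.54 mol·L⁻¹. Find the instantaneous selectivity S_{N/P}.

219

S_{N/P} = r_N/r_P = (k₁·C_M^2·C_D^0.5)/(k₂) = (k₁/k₂)·C_M^2·C_D^0.5.
= (2.09×1.840^2×4.540^0.5) / (0.0690) = 15.08/0.06900 = 219.
Since the desired path is higher order in M, keeping C_M high (PFR or concentrated feed) favours N.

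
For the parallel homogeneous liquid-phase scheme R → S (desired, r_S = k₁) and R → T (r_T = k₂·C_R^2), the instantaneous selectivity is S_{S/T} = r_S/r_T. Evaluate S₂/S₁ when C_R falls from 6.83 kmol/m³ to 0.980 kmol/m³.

48.6

S_{S/T} = (k₁/k₂)·C_R^-2, so S₂/S₁ = (C_{R,2}/C_{R,1})^-2.
= (0.980/6.83)^(-2) = (0.1435)^(-2) = 48.6.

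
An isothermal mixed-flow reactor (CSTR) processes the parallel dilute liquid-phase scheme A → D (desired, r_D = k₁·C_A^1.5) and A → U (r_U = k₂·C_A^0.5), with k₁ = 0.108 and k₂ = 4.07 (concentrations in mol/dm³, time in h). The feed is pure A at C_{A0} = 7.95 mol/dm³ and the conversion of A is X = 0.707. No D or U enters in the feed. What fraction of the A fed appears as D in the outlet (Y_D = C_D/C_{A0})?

Exit C_A = C_{A0}(1−X) = 7.95×0.293 = 2.329 mol/dm³.
A CSTR operates uniformly at the exit composition, giving r_D = 0.3840 and r_U = 6.212 (each k·C_A^n at C_A = 2.329).
Fraction of consumed A going to D: r_D/(r_D+r_U) = 0.05821.
C_D = 0.05821·C_{A0}·X = 0.05821×7.95×0.707 = 0.327 mol/dm³; Y_D = C_D/C_{A0} = 0.0412.

0.0412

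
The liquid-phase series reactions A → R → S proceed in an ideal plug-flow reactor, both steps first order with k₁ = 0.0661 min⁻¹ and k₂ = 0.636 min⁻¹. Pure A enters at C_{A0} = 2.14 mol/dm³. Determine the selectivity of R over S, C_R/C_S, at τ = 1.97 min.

Solving the coupled first-order balances gives C_R(τ) = [k₁/(k₂−k₁)]·C_{A0}·(e^(−k₁τ) − e^(−k₂τ)).
e^(−k₁τ) = e^(−0.0661×1.97) = e^(−0.1302) = 0.8779; e^(−k₂τ) = e^(−1.253) = 0.2857.
C_R = 0.0661×2.14/(0.636−0.0661) × (0.8779−0.2857) = 0.2482×0.5922 = 0.1470 mol/dm³.
C_A = C_{A0}e^(−k₁τ) = 1.879 mol/dm³, so C_S = C_{A0}−C_A−C_R = 0.1143 mol/dm³; C_R/C_S = 1.29.

1.29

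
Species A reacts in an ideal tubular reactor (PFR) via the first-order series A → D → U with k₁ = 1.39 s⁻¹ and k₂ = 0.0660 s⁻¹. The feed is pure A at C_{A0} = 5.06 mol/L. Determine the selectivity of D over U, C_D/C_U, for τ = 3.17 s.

5.63

Solving the coupled first-order balances gives C_D(τ) = [k₁/(k₂−k₁)]·C_{A0}·(e^(−k₁τ) − e^(−k₂τ)).
e^(−k₁τ) = e^(−1.39×3.17) = e^(−4.406) = 0.01220; e^(−k₂τ) = e^(−0.2092) = 0.8112.
C_D = 1.39×5.06/(0.0660−1.39) × (0.01220−0.8112) = (-5.312)×(-0.7990) = 4.245 mol/L.
C_A = C_{A0}e^(−k₁τ) = 0.06173 mol/L, so C_U = C_{A0}−C_A−C_D = 0.7537 mol/L; C_D/C_U = 5.63.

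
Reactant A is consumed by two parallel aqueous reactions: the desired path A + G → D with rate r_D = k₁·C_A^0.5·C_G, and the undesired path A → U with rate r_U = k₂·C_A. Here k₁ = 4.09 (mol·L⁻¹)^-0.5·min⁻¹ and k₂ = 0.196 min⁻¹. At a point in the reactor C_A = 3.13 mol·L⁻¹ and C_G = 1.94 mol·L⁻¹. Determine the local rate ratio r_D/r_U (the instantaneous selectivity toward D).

22.9

S_{D/U} = r_D/r_U = (k₁·C_A^0.5·C_G)/(k₂·C_A) = (k₁/k₂)·C_A^-0.5·C_G.
= (4.09×3.130^0.5×1.940) / (0.196×3.130) = 14.04/0.6135 = 22.9.
The undesired path is higher order in A, so low C_A (CSTR or dilute feed) favours D.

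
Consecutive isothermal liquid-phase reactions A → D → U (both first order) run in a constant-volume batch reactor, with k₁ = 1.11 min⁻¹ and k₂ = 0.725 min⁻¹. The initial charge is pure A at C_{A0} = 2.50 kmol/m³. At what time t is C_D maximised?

The intermediate peaks when r₁ = r₂, i.e. k₁e^(−k₁t) = k₂e^(−k₂t), giving t_opt = ln(k₂/k₁)/(k₂−k₁).
= ln(0.725/1.11)/(0.725−1.11) = ln(0.6532)/-0.3850 = -0.4259/-0.3850 = 1.11 min.

1.11 min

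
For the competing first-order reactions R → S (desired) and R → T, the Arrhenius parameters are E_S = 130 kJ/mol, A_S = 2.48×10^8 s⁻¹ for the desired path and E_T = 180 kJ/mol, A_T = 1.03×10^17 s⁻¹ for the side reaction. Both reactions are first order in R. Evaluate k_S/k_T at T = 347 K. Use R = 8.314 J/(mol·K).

k_S/k_T = (A_S/A_T)·exp[−(E_S−E_T)/(RT)] = (A_S/A_T)·exp[(E_T−E_S)/(RT)].
(E_T−E_S)/(RT) = (180−130)×10³/(8.314×347) = 50000/2885 = 17.33.
k_S/k_T = (2.48×10^8/1.03×10^17)·exp(17.33) = 2.408×10^-9 × 3.364×10^7 = 0.0810.
Since E_S < E_T, lowering the temperature improves selectivity toward S.

0.0810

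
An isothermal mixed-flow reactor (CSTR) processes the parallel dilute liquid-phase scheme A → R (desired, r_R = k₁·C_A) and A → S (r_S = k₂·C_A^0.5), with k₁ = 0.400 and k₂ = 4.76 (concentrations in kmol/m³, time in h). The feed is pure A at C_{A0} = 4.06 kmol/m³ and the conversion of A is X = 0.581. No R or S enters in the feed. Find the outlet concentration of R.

Exit C_A = C_{A0}(1−X) = 4.06×0.419 = 1.701 kmol/m³.
Rates in a CSTR are evaluated at the outlet concentration: r_R = 0.400×1.701 = 0.6805, r_S = 4.76×1.701^0.5 = 6.208.
Fraction of consumed A going to R: r_R/(r_R+r_S) = 0.09878.
C_R = 0.09878·C_{A0}·X = 0.09878×4.06×0.581 = 0.233 kmol/m³.

0.233 kmol/m³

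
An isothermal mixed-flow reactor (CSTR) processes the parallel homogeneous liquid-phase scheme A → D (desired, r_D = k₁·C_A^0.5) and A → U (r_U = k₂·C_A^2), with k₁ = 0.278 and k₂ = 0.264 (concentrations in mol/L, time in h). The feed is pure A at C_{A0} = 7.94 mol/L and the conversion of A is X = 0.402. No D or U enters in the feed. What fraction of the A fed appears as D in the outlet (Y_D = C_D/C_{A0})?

Exit C_A = C_{A0}(1−X) = 7.94×0.598 = 4.748 mol/L.
A CSTR operates uniformly at the exit composition, giving r_D = 0.6058 and r_U = 5.952 (each k·C_A^n at C_A = 4.748).
Fraction of consumed A going to D: r_D/(r_D+r_U) = 0.09238.
C_D = 0.09238·C_{A0}·X = 0.09238×7.94×0.402 = 0.295 mol/L; Y_D = C_D/C_{A0} = 0.0371.

0.0371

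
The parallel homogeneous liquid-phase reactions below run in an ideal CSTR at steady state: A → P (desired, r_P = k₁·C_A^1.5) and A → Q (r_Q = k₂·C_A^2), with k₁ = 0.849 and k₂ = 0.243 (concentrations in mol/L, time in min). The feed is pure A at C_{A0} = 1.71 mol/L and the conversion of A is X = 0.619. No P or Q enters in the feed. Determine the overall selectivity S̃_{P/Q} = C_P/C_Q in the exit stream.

Exit C_A = C_{A0}(1−X) = 1.71×0.381 = 0.6515 mol/L.
Rates in a CSTR are evaluated at the outlet concentration: r_P = 0.849×0.6515^1.5 = 0.4465, r_Q = 0.243×0.6515^2 = 0.1031.
Overall selectivity = C_P/C_Q = r_Pτ/(r_Qτ) = r_P/r_Q = 4.33.

4.33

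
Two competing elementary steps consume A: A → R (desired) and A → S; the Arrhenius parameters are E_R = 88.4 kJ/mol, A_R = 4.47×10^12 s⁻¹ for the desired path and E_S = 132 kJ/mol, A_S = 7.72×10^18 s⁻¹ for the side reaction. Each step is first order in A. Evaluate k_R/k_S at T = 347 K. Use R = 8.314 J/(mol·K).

With equal orders, S_{R/S} = k_R/k_S = (A_R/A_S)·exp[(E_S−E_R)/(RT)].
(E_S−E_R)/(RT) = (132−88.4)×10³/(8.314×347) = 43600/2885 = 15.11.
k_R/k_S = (4.47×10^12/7.72×10^18)·exp(15.11) = 5.790×10^-7 × 3.660×10^6 = 2.12.

2.12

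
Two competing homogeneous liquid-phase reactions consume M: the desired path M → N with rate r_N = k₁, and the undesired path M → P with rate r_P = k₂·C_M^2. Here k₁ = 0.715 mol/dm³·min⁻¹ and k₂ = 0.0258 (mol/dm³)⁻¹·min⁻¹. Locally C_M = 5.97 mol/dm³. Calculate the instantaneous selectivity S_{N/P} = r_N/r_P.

S_{N/P} = r_N/r_P = (k₁)/(k₂·C_M^2) = (k₁/k₂)·C_M^-2.
= (0.715) / (0.0258×5.970^2) = 0.7150/0.9195 = 0.778.

0.778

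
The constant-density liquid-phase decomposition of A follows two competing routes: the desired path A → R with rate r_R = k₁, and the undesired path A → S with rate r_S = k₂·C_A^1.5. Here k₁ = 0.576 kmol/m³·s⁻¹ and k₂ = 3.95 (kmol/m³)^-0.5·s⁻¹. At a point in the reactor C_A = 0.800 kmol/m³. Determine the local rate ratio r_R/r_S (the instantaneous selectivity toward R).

0.204

S_{R/S} = r_R/r_S = (k₁)/(k₂·C_A^1.5) = (k₁/k₂)·C_A^-1.5.
= (0.576) / (3.95×0.8000^1.5) = 0.5760/2.826 = 0.204.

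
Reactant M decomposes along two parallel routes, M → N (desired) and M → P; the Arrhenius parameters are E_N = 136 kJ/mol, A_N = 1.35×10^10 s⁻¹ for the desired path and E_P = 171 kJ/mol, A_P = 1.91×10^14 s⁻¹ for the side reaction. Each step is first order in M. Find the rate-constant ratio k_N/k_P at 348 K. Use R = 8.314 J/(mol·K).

k_N/k_P = (A_N/A_P)·exp[−(E_N−E_P)/(RT)] = (A_N/A_P)·exp[(E_P−E_N)/(RT)].
(E_P−E_N)/(RT) = (171−136)×10³/(8.314×348) = 35000/2893 = 12.10.
k_N/k_P = (1.35×10^10/1.91×10^14)·exp(12.10) = 7.068×10^-5 × 1.793×10^5 = 12.7.

12.7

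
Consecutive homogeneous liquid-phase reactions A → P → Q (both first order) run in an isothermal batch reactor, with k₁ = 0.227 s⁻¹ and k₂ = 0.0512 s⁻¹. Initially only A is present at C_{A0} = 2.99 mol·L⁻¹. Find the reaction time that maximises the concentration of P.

8.47 s

The intermediate peaks when r₁ = r₂, i.e. k₁e^(−k₁t) = k₂e^(−k₂t), giving t_opt = ln(k₂/k₁)/(k₂−k₁).
= ln(0.0512/0.227)/(0.0512−0.227) = ln(0.2256)/-0.1758 = -1.489/-0.1758 = 8.47 s.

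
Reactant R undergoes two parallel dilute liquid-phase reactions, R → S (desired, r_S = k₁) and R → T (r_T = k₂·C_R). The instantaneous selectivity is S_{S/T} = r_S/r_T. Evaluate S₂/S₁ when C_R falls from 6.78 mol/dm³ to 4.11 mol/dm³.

1.65

S_{S/T} = (k₁/k₂)·C_R⁻¹, so S₂/S₁ = (C_{R,2}/C_{R,1})⁻¹.
= 6.78/4.11 = 1.65.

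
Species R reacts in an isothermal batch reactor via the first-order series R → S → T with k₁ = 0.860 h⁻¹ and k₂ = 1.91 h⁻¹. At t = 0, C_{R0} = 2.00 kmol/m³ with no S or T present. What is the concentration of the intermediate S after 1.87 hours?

Solving the coupled first-order balances gives C_S(t) = [k₁/(k₂−k₁)]·C_{R0}·(e^(−k₁t) − e^(−k₂t)).
e^(−k₁t) = e^(−0.860×1.87) = e^(−1.608) = 0.2002; e^(−k₂t) = e^(−3.572) = 0.02811.
C_S = 0.860×2.00/(1.91−0.860) × (0.2002−0.02811) = 1.638×0.1721 = 0.2820 kmol/m³.

0.282 kmol/m³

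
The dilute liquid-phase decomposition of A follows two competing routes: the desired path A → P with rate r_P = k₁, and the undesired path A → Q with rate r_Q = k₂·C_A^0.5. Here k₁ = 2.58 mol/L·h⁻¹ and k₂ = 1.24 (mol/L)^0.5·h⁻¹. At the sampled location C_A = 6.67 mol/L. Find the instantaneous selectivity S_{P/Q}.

S_{P/Q} = r_P/r_Q = (k₁)/(k₂·C_A^0.5) = (k₁/k₂)·C_A^-0.5.
= (2.58) / (1.24×6.670^0.5) = 2.580/3.202 = 0.806.
The undesired path is higher order in A, so low C_A (CSTR or dilute feed) favours P.

0.806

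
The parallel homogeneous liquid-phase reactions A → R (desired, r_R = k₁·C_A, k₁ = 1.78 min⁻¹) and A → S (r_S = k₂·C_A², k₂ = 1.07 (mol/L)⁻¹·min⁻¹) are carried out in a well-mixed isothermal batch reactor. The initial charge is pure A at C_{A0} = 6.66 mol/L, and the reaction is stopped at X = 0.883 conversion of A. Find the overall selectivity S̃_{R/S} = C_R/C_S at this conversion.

0.531

C_A = C_{A0}(1−X) = 0.7792 mol/L.
Along a PFR/batch, dC_R/dC_A = −r_R/(r_R+r_S) = −k₁/(k₁+k₂·C_A).
Integrating from C_{A0} to C_A: C_R = (1.78/1.07)·ln[(1.78+1.07·6.66)/(1.78+1.07·0.779)] = 1.664·ln(8.906/2.614) = 2.039 mol/L.
C_S = (C_{A0}−C_A)−C_R = 3.841 mol/L; S̃_{R/S} = 2.039/3.841 = 0.531.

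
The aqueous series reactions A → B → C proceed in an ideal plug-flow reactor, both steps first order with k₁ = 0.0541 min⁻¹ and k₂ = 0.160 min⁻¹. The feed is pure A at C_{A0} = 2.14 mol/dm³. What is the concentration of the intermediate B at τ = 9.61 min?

The intermediate concentration in a first-order A→B→C sequence is C_B = k₁C_{A0}(e^(−k₁τ) − e^(−k₂τ))/(k₂−k₁).
e^(−k₁τ) = e^(−0.0541×9.61) = e^(−0.5199) = 0.5946; e^(−k₂τ) = e^(−1.538) = 0.2149.
C_B = 0.0541×2.14/(0.160−0.0541) × (0.5946−0.2149) = 1.093×0.3797 = 0.4151 mol/dm³.

0.415 mol/dm³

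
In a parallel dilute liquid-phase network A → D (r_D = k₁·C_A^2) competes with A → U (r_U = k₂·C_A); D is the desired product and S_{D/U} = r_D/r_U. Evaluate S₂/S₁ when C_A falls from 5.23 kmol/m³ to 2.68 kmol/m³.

0.512

S_{D/U} = (k₁/k₂)·C_A, so S₂/S₁ = (C_{A,2}/C_{A,1}).
= 2.68/5.23 = 0.512.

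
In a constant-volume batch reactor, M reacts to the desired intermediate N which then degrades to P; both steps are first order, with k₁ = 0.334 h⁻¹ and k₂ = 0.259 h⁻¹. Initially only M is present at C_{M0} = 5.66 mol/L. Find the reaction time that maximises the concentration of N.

Setting dC_N/dt = 0 gives t_opt = ln(k₂/k₁)/(k₂−k₁).
= ln(0.259/0.334)/(0.259−0.334) = ln(0.7754)/-0.07500 = -0.2543/-0.07500 = 3.39 h.

3.39 h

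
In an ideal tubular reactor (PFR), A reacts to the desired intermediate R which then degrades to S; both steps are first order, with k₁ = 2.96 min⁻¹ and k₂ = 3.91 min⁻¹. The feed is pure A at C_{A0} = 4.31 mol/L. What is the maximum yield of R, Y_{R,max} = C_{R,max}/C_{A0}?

0.318

At the optimum, C_{R,max}/C_{A0} = (k₁/k₂)^[k₂/(k₂−k₁)].
= (2.96/3.91)^(3.91/(3.91−2.96)) = (0.7570)^(4.116) = 0.3180.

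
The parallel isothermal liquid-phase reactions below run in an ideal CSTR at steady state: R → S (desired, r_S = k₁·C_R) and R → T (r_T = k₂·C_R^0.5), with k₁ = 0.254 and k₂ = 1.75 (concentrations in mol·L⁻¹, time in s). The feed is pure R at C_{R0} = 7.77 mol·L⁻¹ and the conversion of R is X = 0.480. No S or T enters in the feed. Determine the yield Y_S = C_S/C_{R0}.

0.108

Exit C_R = C_{R0}(1−X) = 7.77×0.520 = 4.040 mol·L⁻¹.
Rates in a CSTR are evaluated at the outlet concentration: r_S = 0.254×4.040 = 1.026, r_T = 1.75×4.040^0.5 = 3.518.
Fraction of consumed R going to S: r_S/(r_S+r_T) = 0.2259.
C_S = 0.2259·C_{R0}·X = 0.2259×7.77×0.480 = 0.842 mol·L⁻¹; Y_S = C_S/C_{R0} = 0.108.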